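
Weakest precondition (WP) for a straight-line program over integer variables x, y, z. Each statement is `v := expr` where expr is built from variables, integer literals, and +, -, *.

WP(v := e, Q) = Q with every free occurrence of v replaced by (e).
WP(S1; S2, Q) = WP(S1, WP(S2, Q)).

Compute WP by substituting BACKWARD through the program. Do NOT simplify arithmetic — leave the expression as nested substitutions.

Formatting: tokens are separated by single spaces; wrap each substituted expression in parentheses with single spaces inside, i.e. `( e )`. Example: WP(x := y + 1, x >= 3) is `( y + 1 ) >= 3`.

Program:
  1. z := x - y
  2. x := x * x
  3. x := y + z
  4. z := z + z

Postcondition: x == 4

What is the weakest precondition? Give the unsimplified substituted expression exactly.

Answer: ( y + ( x - y ) ) == 4

Derivation:
post: x == 4
stmt 4: z := z + z  -- replace 0 occurrence(s) of z with (z + z)
  => x == 4
stmt 3: x := y + z  -- replace 1 occurrence(s) of x with (y + z)
  => ( y + z ) == 4
stmt 2: x := x * x  -- replace 0 occurrence(s) of x with (x * x)
  => ( y + z ) == 4
stmt 1: z := x - y  -- replace 1 occurrence(s) of z with (x - y)
  => ( y + ( x - y ) ) == 4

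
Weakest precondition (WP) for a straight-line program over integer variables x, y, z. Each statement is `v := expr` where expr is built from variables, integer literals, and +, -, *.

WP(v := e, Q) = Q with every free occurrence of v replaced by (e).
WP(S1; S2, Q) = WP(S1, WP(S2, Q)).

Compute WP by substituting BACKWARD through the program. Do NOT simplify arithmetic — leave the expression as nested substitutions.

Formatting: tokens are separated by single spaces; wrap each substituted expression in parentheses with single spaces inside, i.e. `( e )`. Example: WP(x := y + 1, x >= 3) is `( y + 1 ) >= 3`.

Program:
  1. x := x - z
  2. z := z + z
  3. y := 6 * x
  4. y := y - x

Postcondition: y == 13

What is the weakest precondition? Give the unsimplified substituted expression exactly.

post: y == 13
stmt 4: y := y - x  -- replace 1 occurrence(s) of y with (y - x)
  => ( y - x ) == 13
stmt 3: y := 6 * x  -- replace 1 occurrence(s) of y with (6 * x)
  => ( ( 6 * x ) - x ) == 13
stmt 2: z := z + z  -- replace 0 occurrence(s) of z with (z + z)
  => ( ( 6 * x ) - x ) == 13
stmt 1: x := x - z  -- replace 2 occurrence(s) of x with (x - z)
  => ( ( 6 * ( x - z ) ) - ( x - z ) ) == 13

Answer: ( ( 6 * ( x - z ) ) - ( x - z ) ) == 13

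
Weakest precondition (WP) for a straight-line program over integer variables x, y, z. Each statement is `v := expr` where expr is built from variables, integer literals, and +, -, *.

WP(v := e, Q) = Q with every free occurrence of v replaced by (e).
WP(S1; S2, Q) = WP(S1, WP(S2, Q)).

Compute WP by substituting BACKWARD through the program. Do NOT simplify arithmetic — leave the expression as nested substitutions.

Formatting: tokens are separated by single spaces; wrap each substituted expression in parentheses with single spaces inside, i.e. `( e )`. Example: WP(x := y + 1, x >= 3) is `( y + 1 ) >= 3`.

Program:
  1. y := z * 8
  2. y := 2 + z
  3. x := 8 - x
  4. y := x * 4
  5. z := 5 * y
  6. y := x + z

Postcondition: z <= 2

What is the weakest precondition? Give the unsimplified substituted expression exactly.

Answer: ( 5 * ( ( 8 - x ) * 4 ) ) <= 2

Derivation:
post: z <= 2
stmt 6: y := x + z  -- replace 0 occurrence(s) of y with (x + z)
  => z <= 2
stmt 5: z := 5 * y  -- replace 1 occurrence(s) of z with (5 * y)
  => ( 5 * y ) <= 2
stmt 4: y := x * 4  -- replace 1 occurrence(s) of y with (x * 4)
  => ( 5 * ( x * 4 ) ) <= 2
stmt 3: x := 8 - x  -- replace 1 occurrence(s) of x with (8 - x)
  => ( 5 * ( ( 8 - x ) * 4 ) ) <= 2
stmt 2: y := 2 + z  -- replace 0 occurrence(s) of y with (2 + z)
  => ( 5 * ( ( 8 - x ) * 4 ) ) <= 2
stmt 1: y := z * 8  -- replace 0 occurrence(s) of y with (z * 8)
  => ( 5 * ( ( 8 - x ) * 4 ) ) <= 2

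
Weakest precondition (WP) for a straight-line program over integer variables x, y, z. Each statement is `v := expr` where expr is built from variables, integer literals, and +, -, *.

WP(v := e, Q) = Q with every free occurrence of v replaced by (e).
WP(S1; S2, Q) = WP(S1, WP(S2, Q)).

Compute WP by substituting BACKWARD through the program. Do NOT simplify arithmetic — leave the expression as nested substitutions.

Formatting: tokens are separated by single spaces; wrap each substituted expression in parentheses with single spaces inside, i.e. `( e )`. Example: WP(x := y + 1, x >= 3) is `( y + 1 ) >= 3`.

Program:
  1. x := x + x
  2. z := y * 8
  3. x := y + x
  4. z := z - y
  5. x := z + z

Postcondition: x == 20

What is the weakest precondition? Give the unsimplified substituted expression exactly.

post: x == 20
stmt 5: x := z + z  -- replace 1 occurrence(s) of x with (z + z)
  => ( z + z ) == 20
stmt 4: z := z - y  -- replace 2 occurrence(s) of z with (z - y)
  => ( ( z - y ) + ( z - y ) ) == 20
stmt 3: x := y + x  -- replace 0 occurrence(s) of x with (y + x)
  => ( ( z - y ) + ( z - y ) ) == 20
stmt 2: z := y * 8  -- replace 2 occurrence(s) of z with (y * 8)
  => ( ( ( y * 8 ) - y ) + ( ( y * 8 ) - y ) ) == 20
stmt 1: x := x + x  -- replace 0 occurrence(s) of x with (x + x)
  => ( ( ( y * 8 ) - y ) + ( ( y * 8 ) - y ) ) == 20

Answer: ( ( ( y * 8 ) - y ) + ( ( y * 8 ) - y ) ) == 20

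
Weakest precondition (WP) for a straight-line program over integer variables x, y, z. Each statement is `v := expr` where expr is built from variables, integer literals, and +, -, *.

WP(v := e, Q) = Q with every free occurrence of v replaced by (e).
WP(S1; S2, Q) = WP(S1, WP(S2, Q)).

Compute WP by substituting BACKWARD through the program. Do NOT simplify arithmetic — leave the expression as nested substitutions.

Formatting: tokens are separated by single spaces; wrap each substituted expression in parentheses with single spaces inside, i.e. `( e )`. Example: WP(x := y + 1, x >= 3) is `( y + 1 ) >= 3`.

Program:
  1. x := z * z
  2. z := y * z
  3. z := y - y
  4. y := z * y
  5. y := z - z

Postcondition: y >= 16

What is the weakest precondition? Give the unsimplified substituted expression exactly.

Answer: ( ( y - y ) - ( y - y ) ) >= 16

Derivation:
post: y >= 16
stmt 5: y := z - z  -- replace 1 occurrence(s) of y with (z - z)
  => ( z - z ) >= 16
stmt 4: y := z * y  -- replace 0 occurrence(s) of y with (z * y)
  => ( z - z ) >= 16
stmt 3: z := y - y  -- replace 2 occurrence(s) of z with (y - y)
  => ( ( y - y ) - ( y - y ) ) >= 16
stmt 2: z := y * z  -- replace 0 occurrence(s) of z with (y * z)
  => ( ( y - y ) - ( y - y ) ) >= 16
stmt 1: x := z * z  -- replace 0 occurrence(s) of x with (z * z)
  => ( ( y - y ) - ( y - y ) ) >= 16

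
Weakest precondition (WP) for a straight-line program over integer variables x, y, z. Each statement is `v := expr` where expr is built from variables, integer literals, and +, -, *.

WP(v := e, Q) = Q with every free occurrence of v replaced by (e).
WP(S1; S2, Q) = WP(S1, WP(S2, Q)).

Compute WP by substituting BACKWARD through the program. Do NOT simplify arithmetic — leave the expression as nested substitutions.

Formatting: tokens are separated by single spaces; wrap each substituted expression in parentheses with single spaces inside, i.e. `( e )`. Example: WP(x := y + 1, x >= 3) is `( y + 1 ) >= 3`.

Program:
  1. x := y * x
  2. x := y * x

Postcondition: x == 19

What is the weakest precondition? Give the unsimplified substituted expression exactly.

Answer: ( y * ( y * x ) ) == 19

Derivation:
post: x == 19
stmt 2: x := y * x  -- replace 1 occurrence(s) of x with (y * x)
  => ( y * x ) == 19
stmt 1: x := y * x  -- replace 1 occurrence(s) of x with (y * x)
  => ( y * ( y * x ) ) == 19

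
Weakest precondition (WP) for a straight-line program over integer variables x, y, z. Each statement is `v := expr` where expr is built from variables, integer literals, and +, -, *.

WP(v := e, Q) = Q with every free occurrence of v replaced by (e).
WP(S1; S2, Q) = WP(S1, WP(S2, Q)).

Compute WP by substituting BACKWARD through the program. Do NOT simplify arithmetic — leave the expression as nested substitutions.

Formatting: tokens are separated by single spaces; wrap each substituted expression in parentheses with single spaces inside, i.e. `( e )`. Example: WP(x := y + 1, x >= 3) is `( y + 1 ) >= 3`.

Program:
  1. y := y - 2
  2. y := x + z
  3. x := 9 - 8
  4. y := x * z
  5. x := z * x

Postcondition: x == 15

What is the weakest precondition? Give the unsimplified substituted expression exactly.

Answer: ( z * ( 9 - 8 ) ) == 15

Derivation:
post: x == 15
stmt 5: x := z * x  -- replace 1 occurrence(s) of x with (z * x)
  => ( z * x ) == 15
stmt 4: y := x * z  -- replace 0 occurrence(s) of y with (x * z)
  => ( z * x ) == 15
stmt 3: x := 9 - 8  -- replace 1 occurrence(s) of x with (9 - 8)
  => ( z * ( 9 - 8 ) ) == 15
stmt 2: y := x + z  -- replace 0 occurrence(s) of y with (x + z)
  => ( z * ( 9 - 8 ) ) == 15
stmt 1: y := y - 2  -- replace 0 occurrence(s) of y with (y - 2)
  => ( z * ( 9 - 8 ) ) == 15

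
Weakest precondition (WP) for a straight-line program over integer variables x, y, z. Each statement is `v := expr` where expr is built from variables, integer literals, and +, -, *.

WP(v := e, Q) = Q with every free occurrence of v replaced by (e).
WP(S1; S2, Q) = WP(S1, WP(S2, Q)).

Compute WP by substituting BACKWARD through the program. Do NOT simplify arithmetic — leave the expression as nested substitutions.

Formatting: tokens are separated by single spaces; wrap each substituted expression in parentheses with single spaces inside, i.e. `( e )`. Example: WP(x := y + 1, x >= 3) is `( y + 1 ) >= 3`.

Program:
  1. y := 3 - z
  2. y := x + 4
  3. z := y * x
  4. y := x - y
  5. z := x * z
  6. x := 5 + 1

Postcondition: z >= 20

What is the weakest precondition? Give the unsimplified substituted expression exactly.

Answer: ( x * ( ( x + 4 ) * x ) ) >= 20

Derivation:
post: z >= 20
stmt 6: x := 5 + 1  -- replace 0 occurrence(s) of x with (5 + 1)
  => z >= 20
stmt 5: z := x * z  -- replace 1 occurrence(s) of z with (x * z)
  => ( x * z ) >= 20
stmt 4: y := x - y  -- replace 0 occurrence(s) of y with (x - y)
  => ( x * z ) >= 20
stmt 3: z := y * x  -- replace 1 occurrence(s) of z with (y * x)
  => ( x * ( y * x ) ) >= 20
stmt 2: y := x + 4  -- replace 1 occurrence(s) of y with (x + 4)
  => ( x * ( ( x + 4 ) * x ) ) >= 20
stmt 1: y := 3 - z  -- replace 0 occurrence(s) of y with (3 - z)
  => ( x * ( ( x + 4 ) * x ) ) >= 20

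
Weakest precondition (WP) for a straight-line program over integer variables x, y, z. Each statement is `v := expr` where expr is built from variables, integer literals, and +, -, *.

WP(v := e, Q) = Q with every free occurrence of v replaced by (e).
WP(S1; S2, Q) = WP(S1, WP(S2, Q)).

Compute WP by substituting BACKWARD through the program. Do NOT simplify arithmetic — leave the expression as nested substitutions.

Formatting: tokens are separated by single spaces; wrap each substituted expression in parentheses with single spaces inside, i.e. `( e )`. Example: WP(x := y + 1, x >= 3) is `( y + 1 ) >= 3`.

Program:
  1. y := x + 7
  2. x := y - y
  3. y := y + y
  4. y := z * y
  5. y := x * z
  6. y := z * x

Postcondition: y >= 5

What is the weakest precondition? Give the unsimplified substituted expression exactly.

Answer: ( z * ( ( x + 7 ) - ( x + 7 ) ) ) >= 5

Derivation:
post: y >= 5
stmt 6: y := z * x  -- replace 1 occurrence(s) of y with (z * x)
  => ( z * x ) >= 5
stmt 5: y := x * z  -- replace 0 occurrence(s) of y with (x * z)
  => ( z * x ) >= 5
stmt 4: y := z * y  -- replace 0 occurrence(s) of y with (z * y)
  => ( z * x ) >= 5
stmt 3: y := y + y  -- replace 0 occurrence(s) of y with (y + y)
  => ( z * x ) >= 5
stmt 2: x := y - y  -- replace 1 occurrence(s) of x with (y - y)
  => ( z * ( y - y ) ) >= 5
stmt 1: y := x + 7  -- replace 2 occurrence(s) of y with (x + 7)
  => ( z * ( ( x + 7 ) - ( x + 7 ) ) ) >= 5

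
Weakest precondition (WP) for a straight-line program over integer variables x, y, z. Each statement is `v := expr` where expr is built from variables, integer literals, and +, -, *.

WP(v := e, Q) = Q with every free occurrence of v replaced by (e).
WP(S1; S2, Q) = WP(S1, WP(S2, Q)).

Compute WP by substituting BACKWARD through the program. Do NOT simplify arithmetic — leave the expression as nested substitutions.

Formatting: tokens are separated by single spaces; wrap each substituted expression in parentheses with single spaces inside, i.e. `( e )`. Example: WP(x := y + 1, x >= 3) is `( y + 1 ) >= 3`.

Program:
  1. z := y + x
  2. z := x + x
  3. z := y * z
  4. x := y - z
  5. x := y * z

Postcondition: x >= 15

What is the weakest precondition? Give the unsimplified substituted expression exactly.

post: x >= 15
stmt 5: x := y * z  -- replace 1 occurrence(s) of x with (y * z)
  => ( y * z ) >= 15
stmt 4: x := y - z  -- replace 0 occurrence(s) of x with (y - z)
  => ( y * z ) >= 15
stmt 3: z := y * z  -- replace 1 occurrence(s) of z with (y * z)
  => ( y * ( y * z ) ) >= 15
stmt 2: z := x + x  -- replace 1 occurrence(s) of z with (x + x)
  => ( y * ( y * ( x + x ) ) ) >= 15
stmt 1: z := y + x  -- replace 0 occurrence(s) of z with (y + x)
  => ( y * ( y * ( x + x ) ) ) >= 15

Answer: ( y * ( y * ( x + x ) ) ) >= 15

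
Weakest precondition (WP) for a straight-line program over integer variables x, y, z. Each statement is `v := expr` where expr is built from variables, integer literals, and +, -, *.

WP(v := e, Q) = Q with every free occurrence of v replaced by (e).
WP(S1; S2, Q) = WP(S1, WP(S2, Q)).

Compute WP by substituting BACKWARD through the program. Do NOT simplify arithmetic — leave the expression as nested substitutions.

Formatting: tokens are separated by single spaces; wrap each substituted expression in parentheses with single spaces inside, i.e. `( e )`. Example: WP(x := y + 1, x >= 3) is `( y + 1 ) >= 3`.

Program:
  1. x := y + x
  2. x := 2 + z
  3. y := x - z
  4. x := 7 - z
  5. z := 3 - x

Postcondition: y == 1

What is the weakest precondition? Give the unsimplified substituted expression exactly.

Answer: ( ( 2 + z ) - z ) == 1

Derivation:
post: y == 1
stmt 5: z := 3 - x  -- replace 0 occurrence(s) of z with (3 - x)
  => y == 1
stmt 4: x := 7 - z  -- replace 0 occurrence(s) of x with (7 - z)
  => y == 1
stmt 3: y := x - z  -- replace 1 occurrence(s) of y with (x - z)
  => ( x - z ) == 1
stmt 2: x := 2 + z  -- replace 1 occurrence(s) of x with (2 + z)
  => ( ( 2 + z ) - z ) == 1
stmt 1: x := y + x  -- replace 0 occurrence(s) of x with (y + x)
  => ( ( 2 + z ) - z ) == 1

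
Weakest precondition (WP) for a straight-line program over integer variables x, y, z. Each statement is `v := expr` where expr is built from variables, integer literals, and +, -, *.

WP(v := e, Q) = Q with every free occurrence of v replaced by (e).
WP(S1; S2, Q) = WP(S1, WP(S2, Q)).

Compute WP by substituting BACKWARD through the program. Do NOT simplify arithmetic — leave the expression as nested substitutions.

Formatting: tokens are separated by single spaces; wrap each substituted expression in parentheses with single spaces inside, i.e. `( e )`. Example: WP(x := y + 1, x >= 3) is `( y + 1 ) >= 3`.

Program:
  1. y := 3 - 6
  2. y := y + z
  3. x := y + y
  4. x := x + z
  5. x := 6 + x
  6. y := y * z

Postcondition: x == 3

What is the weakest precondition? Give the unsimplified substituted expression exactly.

post: x == 3
stmt 6: y := y * z  -- replace 0 occurrence(s) of y with (y * z)
  => x == 3
stmt 5: x := 6 + x  -- replace 1 occurrence(s) of x with (6 + x)
  => ( 6 + x ) == 3
stmt 4: x := x + z  -- replace 1 occurrence(s) of x with (x + z)
  => ( 6 + ( x + z ) ) == 3
stmt 3: x := y + y  -- replace 1 occurrence(s) of x with (y + y)
  => ( 6 + ( ( y + y ) + z ) ) == 3
stmt 2: y := y + z  -- replace 2 occurrence(s) of y with (y + z)
  => ( 6 + ( ( ( y + z ) + ( y + z ) ) + z ) ) == 3
stmt 1: y := 3 - 6  -- replace 2 occurrence(s) of y with (3 - 6)
  => ( 6 + ( ( ( ( 3 - 6 ) + z ) + ( ( 3 - 6 ) + z ) ) + z ) ) == 3

Answer: ( 6 + ( ( ( ( 3 - 6 ) + z ) + ( ( 3 - 6 ) + z ) ) + z ) ) == 3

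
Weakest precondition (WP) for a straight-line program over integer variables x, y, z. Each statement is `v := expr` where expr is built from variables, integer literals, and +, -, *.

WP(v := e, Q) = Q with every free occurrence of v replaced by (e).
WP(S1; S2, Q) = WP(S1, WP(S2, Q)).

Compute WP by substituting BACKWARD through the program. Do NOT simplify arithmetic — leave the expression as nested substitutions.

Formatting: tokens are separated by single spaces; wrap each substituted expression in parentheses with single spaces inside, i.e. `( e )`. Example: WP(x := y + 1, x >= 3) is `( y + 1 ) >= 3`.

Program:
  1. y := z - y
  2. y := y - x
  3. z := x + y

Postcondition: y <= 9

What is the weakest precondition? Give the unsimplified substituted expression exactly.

Answer: ( ( z - y ) - x ) <= 9

Derivation:
post: y <= 9
stmt 3: z := x + y  -- replace 0 occurrence(s) of z with (x + y)
  => y <= 9
stmt 2: y := y - x  -- replace 1 occurrence(s) of y with (y - x)
  => ( y - x ) <= 9
stmt 1: y := z - y  -- replace 1 occurrence(s) of y with (z - y)
  => ( ( z - y ) - x ) <= 9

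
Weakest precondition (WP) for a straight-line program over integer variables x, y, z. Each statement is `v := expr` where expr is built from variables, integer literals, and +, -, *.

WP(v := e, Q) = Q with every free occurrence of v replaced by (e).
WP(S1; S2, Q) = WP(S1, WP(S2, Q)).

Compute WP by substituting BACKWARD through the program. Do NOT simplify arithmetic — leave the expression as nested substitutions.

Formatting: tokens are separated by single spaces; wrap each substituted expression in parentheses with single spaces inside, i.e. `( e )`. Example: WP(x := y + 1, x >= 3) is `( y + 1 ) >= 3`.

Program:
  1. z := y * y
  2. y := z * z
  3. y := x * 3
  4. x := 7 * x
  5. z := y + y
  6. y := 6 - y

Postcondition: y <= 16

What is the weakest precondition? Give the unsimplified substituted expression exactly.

Answer: ( 6 - ( x * 3 ) ) <= 16

Derivation:
post: y <= 16
stmt 6: y := 6 - y  -- replace 1 occurrence(s) of y with (6 - y)
  => ( 6 - y ) <= 16
stmt 5: z := y + y  -- replace 0 occurrence(s) of z with (y + y)
  => ( 6 - y ) <= 16
stmt 4: x := 7 * x  -- replace 0 occurrence(s) of x with (7 * x)
  => ( 6 - y ) <= 16
stmt 3: y := x * 3  -- replace 1 occurrence(s) of y with (x * 3)
  => ( 6 - ( x * 3 ) ) <= 16
stmt 2: y := z * z  -- replace 0 occurrence(s) of y with (z * z)
  => ( 6 - ( x * 3 ) ) <= 16
stmt 1: z := y * y  -- replace 0 occurrence(s) of z with (y * y)
  => ( 6 - ( x * 3 ) ) <= 16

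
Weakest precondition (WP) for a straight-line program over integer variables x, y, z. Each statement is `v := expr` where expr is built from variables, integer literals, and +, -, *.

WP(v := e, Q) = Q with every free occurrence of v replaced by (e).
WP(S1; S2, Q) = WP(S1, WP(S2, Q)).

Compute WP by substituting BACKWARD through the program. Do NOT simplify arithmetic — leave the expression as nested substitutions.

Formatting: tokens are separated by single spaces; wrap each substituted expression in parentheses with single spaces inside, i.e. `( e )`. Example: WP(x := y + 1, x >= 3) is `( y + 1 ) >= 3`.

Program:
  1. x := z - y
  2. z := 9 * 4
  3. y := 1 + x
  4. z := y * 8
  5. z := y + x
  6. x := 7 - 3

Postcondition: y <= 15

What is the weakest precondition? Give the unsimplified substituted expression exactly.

post: y <= 15
stmt 6: x := 7 - 3  -- replace 0 occurrence(s) of x with (7 - 3)
  => y <= 15
stmt 5: z := y + x  -- replace 0 occurrence(s) of z with (y + x)
  => y <= 15
stmt 4: z := y * 8  -- replace 0 occurrence(s) of z with (y * 8)
  => y <= 15
stmt 3: y := 1 + x  -- replace 1 occurrence(s) of y with (1 + x)
  => ( 1 + x ) <= 15
stmt 2: z := 9 * 4  -- replace 0 occurrence(s) of z with (9 * 4)
  => ( 1 + x ) <= 15
stmt 1: x := z - y  -- replace 1 occurrence(s) of x with (z - y)
  => ( 1 + ( z - y ) ) <= 15

Answer: ( 1 + ( z - y ) ) <= 15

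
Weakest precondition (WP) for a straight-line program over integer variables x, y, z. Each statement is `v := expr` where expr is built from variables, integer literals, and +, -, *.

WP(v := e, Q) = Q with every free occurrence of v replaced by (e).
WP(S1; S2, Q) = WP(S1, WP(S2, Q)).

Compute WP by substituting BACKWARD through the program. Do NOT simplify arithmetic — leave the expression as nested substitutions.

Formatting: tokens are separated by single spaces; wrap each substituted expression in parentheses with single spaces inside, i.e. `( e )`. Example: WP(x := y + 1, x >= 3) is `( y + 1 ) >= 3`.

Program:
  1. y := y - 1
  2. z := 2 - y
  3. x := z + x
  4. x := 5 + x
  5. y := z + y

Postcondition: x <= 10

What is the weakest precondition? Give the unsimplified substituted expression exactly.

Answer: ( 5 + ( ( 2 - ( y - 1 ) ) + x ) ) <= 10

Derivation:
post: x <= 10
stmt 5: y := z + y  -- replace 0 occurrence(s) of y with (z + y)
  => x <= 10
stmt 4: x := 5 + x  -- replace 1 occurrence(s) of x with (5 + x)
  => ( 5 + x ) <= 10
stmt 3: x := z + x  -- replace 1 occurrence(s) of x with (z + x)
  => ( 5 + ( z + x ) ) <= 10
stmt 2: z := 2 - y  -- replace 1 occurrence(s) of z with (2 - y)
  => ( 5 + ( ( 2 - y ) + x ) ) <= 10
stmt 1: y := y - 1  -- replace 1 occurrence(s) of y with (y - 1)
  => ( 5 + ( ( 2 - ( y - 1 ) ) + x ) ) <= 10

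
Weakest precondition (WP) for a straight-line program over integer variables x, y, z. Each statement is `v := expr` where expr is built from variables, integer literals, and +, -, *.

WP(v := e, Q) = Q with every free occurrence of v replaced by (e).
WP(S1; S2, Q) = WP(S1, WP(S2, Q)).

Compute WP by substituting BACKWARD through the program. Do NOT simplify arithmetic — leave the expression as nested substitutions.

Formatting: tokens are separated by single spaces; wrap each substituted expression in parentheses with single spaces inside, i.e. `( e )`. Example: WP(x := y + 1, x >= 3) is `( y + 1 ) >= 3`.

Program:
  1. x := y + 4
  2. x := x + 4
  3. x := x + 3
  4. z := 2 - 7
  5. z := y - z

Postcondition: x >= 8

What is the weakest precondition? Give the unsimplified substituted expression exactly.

Answer: ( ( ( y + 4 ) + 4 ) + 3 ) >= 8

Derivation:
post: x >= 8
stmt 5: z := y - z  -- replace 0 occurrence(s) of z with (y - z)
  => x >= 8
stmt 4: z := 2 - 7  -- replace 0 occurrence(s) of z with (2 - 7)
  => x >= 8
stmt 3: x := x + 3  -- replace 1 occurrence(s) of x with (x + 3)
  => ( x + 3 ) >= 8
stmt 2: x := x + 4  -- replace 1 occurrence(s) of x with (x + 4)
  => ( ( x + 4 ) + 3 ) >= 8
stmt 1: x := y + 4  -- replace 1 occurrence(s) of x with (y + 4)
  => ( ( ( y + 4 ) + 4 ) + 3 ) >= 8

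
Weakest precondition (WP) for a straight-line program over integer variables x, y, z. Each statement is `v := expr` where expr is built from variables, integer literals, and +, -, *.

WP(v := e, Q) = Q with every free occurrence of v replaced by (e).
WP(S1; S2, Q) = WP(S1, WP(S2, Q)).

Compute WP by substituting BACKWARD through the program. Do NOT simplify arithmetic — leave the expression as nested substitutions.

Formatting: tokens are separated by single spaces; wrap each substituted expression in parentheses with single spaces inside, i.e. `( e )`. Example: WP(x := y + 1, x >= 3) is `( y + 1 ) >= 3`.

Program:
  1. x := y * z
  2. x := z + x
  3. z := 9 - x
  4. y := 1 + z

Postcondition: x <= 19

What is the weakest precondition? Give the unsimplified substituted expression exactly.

Answer: ( z + ( y * z ) ) <= 19

Derivation:
post: x <= 19
stmt 4: y := 1 + z  -- replace 0 occurrence(s) of y with (1 + z)
  => x <= 19
stmt 3: z := 9 - x  -- replace 0 occurrence(s) of z with (9 - x)
  => x <= 19
stmt 2: x := z + x  -- replace 1 occurrence(s) of x with (z + x)
  => ( z + x ) <= 19
stmt 1: x := y * z  -- replace 1 occurrence(s) of x with (y * z)
  => ( z + ( y * z ) ) <= 19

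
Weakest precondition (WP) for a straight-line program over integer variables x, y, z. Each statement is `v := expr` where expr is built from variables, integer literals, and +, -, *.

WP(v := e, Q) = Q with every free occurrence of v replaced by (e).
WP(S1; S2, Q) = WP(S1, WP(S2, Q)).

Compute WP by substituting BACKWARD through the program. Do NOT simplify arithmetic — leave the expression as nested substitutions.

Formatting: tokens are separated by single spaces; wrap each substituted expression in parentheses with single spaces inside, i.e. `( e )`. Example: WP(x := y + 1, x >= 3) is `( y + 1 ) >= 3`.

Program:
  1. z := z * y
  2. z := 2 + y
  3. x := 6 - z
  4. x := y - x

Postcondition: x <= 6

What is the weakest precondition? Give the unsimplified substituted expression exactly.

Answer: ( y - ( 6 - ( 2 + y ) ) ) <= 6

Derivation:
post: x <= 6
stmt 4: x := y - x  -- replace 1 occurrence(s) of x with (y - x)
  => ( y - x ) <= 6
stmt 3: x := 6 - z  -- replace 1 occurrence(s) of x with (6 - z)
  => ( y - ( 6 - z ) ) <= 6
stmt 2: z := 2 + y  -- replace 1 occurrence(s) of z with (2 + y)
  => ( y - ( 6 - ( 2 + y ) ) ) <= 6
stmt 1: z := z * y  -- replace 0 occurrence(s) of z with (z * y)
  => ( y - ( 6 - ( 2 + y ) ) ) <= 6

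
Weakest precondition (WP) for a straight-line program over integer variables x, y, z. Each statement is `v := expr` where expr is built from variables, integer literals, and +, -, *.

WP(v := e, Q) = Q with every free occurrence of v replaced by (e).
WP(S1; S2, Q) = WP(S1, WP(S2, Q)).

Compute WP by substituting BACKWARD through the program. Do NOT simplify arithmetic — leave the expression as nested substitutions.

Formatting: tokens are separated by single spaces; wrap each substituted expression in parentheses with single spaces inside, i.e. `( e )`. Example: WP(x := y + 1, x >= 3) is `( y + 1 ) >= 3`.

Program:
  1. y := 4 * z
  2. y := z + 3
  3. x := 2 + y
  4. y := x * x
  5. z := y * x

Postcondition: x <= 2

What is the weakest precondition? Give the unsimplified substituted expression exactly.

Answer: ( 2 + ( z + 3 ) ) <= 2

Derivation:
post: x <= 2
stmt 5: z := y * x  -- replace 0 occurrence(s) of z with (y * x)
  => x <= 2
stmt 4: y := x * x  -- replace 0 occurrence(s) of y with (x * x)
  => x <= 2
stmt 3: x := 2 + y  -- replace 1 occurrence(s) of x with (2 + y)
  => ( 2 + y ) <= 2
stmt 2: y := z + 3  -- replace 1 occurrence(s) of y with (z + 3)
  => ( 2 + ( z + 3 ) ) <= 2
stmt 1: y := 4 * z  -- replace 0 occurrence(s) of y with (4 * z)
  => ( 2 + ( z + 3 ) ) <= 2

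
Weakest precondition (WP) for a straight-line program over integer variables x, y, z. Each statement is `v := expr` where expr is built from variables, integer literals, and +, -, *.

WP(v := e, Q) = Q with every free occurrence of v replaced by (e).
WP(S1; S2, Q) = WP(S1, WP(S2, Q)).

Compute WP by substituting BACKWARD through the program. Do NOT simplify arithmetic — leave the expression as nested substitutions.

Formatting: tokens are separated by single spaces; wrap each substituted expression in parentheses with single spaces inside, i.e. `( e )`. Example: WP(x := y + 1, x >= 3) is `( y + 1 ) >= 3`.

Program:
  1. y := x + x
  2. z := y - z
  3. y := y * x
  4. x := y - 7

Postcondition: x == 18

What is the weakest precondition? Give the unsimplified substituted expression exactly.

Answer: ( ( ( x + x ) * x ) - 7 ) == 18

Derivation:
post: x == 18
stmt 4: x := y - 7  -- replace 1 occurrence(s) of x with (y - 7)
  => ( y - 7 ) == 18
stmt 3: y := y * x  -- replace 1 occurrence(s) of y with (y * x)
  => ( ( y * x ) - 7 ) == 18
stmt 2: z := y - z  -- replace 0 occurrence(s) of z with (y - z)
  => ( ( y * x ) - 7 ) == 18
stmt 1: y := x + x  -- replace 1 occurrence(s) of y with (x + x)
  => ( ( ( x + x ) * x ) - 7 ) == 18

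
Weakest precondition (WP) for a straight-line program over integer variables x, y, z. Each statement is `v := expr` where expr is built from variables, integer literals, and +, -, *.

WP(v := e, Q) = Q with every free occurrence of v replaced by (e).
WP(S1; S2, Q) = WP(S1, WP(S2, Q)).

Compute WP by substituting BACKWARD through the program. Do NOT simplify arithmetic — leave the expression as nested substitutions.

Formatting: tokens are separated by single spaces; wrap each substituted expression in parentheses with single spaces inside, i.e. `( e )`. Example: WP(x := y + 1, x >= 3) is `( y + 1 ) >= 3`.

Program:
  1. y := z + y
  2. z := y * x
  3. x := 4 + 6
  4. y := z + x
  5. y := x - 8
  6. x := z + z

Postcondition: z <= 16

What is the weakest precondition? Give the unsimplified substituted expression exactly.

Answer: ( ( z + y ) * x ) <= 16

Derivation:
post: z <= 16
stmt 6: x := z + z  -- replace 0 occurrence(s) of x with (z + z)
  => z <= 16
stmt 5: y := x - 8  -- replace 0 occurrence(s) of y with (x - 8)
  => z <= 16
stmt 4: y := z + x  -- replace 0 occurrence(s) of y with (z + x)
  => z <= 16
stmt 3: x := 4 + 6  -- replace 0 occurrence(s) of x with (4 + 6)
  => z <= 16
stmt 2: z := y * x  -- replace 1 occurrence(s) of z with (y * x)
  => ( y * x ) <= 16
stmt 1: y := z + y  -- replace 1 occurrence(s) of y with (z + y)
  => ( ( z + y ) * x ) <= 16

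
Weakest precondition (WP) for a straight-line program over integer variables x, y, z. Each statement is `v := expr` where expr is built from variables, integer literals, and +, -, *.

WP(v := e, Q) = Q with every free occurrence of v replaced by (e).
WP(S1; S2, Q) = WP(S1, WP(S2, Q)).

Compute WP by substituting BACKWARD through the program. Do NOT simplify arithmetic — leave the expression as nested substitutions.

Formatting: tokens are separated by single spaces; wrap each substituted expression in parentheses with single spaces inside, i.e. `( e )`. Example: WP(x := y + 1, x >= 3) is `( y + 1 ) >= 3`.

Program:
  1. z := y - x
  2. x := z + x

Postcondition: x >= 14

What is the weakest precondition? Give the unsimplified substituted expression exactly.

post: x >= 14
stmt 2: x := z + x  -- replace 1 occurrence(s) of x with (z + x)
  => ( z + x ) >= 14
stmt 1: z := y - x  -- replace 1 occurrence(s) of z with (y - x)
  => ( ( y - x ) + x ) >= 14

Answer: ( ( y - x ) + x ) >= 14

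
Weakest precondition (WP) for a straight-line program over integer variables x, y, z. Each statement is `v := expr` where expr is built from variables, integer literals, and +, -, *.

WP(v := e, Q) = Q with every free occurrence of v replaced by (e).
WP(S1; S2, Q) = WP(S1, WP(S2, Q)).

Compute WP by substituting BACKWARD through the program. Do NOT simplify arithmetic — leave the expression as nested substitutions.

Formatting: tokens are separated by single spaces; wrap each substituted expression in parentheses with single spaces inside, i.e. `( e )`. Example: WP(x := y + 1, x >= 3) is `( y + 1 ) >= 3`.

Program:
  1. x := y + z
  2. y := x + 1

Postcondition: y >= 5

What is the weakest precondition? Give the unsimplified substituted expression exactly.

Answer: ( ( y + z ) + 1 ) >= 5

Derivation:
post: y >= 5
stmt 2: y := x + 1  -- replace 1 occurrence(s) of y with (x + 1)
  => ( x + 1 ) >= 5
stmt 1: x := y + z  -- replace 1 occurrence(s) of x with (y + z)
  => ( ( y + z ) + 1 ) >= 5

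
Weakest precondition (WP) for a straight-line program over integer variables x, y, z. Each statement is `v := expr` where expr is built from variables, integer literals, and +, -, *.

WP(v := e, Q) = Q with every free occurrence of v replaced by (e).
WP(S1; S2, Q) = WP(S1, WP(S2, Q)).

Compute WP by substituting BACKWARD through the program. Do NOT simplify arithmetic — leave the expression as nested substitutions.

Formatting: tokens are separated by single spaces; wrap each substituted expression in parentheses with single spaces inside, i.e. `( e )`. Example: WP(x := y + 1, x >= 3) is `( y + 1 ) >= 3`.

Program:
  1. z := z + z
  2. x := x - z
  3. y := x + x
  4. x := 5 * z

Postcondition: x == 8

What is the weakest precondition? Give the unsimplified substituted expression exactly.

Answer: ( 5 * ( z + z ) ) == 8

Derivation:
post: x == 8
stmt 4: x := 5 * z  -- replace 1 occurrence(s) of x with (5 * z)
  => ( 5 * z ) == 8
stmt 3: y := x + x  -- replace 0 occurrence(s) of y with (x + x)
  => ( 5 * z ) == 8
stmt 2: x := x - z  -- replace 0 occurrence(s) of x with (x - z)
  => ( 5 * z ) == 8
stmt 1: z := z + z  -- replace 1 occurrence(s) of z with (z + z)
  => ( 5 * ( z + z ) ) == 8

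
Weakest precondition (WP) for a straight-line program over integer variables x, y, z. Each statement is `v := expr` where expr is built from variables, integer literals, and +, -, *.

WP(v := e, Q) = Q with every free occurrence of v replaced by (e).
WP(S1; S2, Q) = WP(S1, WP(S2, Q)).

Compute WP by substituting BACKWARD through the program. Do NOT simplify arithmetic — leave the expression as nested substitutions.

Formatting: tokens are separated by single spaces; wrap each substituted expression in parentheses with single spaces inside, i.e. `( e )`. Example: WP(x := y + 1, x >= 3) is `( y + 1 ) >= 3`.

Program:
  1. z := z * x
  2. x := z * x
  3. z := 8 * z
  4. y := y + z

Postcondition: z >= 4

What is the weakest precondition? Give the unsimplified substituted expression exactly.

Answer: ( 8 * ( z * x ) ) >= 4

Derivation:
post: z >= 4
stmt 4: y := y + z  -- replace 0 occurrence(s) of y with (y + z)
  => z >= 4
stmt 3: z := 8 * z  -- replace 1 occurrence(s) of z with (8 * z)
  => ( 8 * z ) >= 4
stmt 2: x := z * x  -- replace 0 occurrence(s) of x with (z * x)
  => ( 8 * z ) >= 4
stmt 1: z := z * x  -- replace 1 occurrence(s) of z with (z * x)
  => ( 8 * ( z * x ) ) >= 4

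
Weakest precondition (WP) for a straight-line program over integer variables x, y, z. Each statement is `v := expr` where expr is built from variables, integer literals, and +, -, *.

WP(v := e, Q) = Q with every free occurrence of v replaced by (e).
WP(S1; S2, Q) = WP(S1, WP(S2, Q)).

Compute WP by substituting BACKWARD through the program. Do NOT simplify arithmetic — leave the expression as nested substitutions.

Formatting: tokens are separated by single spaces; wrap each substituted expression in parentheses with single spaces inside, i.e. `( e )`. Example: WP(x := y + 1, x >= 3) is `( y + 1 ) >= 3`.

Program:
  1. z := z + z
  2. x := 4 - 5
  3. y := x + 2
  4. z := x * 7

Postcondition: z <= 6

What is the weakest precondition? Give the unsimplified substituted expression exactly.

post: z <= 6
stmt 4: z := x * 7  -- replace 1 occurrence(s) of z with (x * 7)
  => ( x * 7 ) <= 6
stmt 3: y := x + 2  -- replace 0 occurrence(s) of y with (x + 2)
  => ( x * 7 ) <= 6
stmt 2: x := 4 - 5  -- replace 1 occurrence(s) of x with (4 - 5)
  => ( ( 4 - 5 ) * 7 ) <= 6
stmt 1: z := z + z  -- replace 0 occurrence(s) of z with (z + z)
  => ( ( 4 - 5 ) * 7 ) <= 6

Answer: ( ( 4 - 5 ) * 7 ) <= 6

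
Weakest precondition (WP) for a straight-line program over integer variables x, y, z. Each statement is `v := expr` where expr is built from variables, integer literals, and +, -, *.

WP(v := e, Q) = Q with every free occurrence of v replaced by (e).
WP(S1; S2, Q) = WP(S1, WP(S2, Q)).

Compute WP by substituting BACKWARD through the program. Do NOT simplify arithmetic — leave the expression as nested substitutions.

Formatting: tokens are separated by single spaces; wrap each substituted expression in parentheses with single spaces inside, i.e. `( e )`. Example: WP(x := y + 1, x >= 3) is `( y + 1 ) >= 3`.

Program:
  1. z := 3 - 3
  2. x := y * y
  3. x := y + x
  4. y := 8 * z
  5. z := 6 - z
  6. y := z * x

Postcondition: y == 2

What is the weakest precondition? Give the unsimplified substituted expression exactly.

post: y == 2
stmt 6: y := z * x  -- replace 1 occurrence(s) of y with (z * x)
  => ( z * x ) == 2
stmt 5: z := 6 - z  -- replace 1 occurrence(s) of z with (6 - z)
  => ( ( 6 - z ) * x ) == 2
stmt 4: y := 8 * z  -- replace 0 occurrence(s) of y with (8 * z)
  => ( ( 6 - z ) * x ) == 2
stmt 3: x := y + x  -- replace 1 occurrence(s) of x with (y + x)
  => ( ( 6 - z ) * ( y + x ) ) == 2
stmt 2: x := y * y  -- replace 1 occurrence(s) of x with (y * y)
  => ( ( 6 - z ) * ( y + ( y * y ) ) ) == 2
stmt 1: z := 3 - 3  -- replace 1 occurrence(s) of z with (3 - 3)
  => ( ( 6 - ( 3 - 3 ) ) * ( y + ( y * y ) ) ) == 2

Answer: ( ( 6 - ( 3 - 3 ) ) * ( y + ( y * y ) ) ) == 2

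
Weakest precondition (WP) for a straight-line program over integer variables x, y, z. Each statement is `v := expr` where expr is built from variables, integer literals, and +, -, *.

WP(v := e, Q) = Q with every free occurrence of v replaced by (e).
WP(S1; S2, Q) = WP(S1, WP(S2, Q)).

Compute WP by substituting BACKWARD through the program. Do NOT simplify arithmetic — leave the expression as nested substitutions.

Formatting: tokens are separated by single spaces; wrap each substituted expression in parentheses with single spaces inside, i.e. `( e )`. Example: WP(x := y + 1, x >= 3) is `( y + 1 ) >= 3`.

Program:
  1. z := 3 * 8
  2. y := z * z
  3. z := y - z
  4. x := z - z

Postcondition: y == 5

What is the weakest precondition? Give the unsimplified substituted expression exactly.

post: y == 5
stmt 4: x := z - z  -- replace 0 occurrence(s) of x with (z - z)
  => y == 5
stmt 3: z := y - z  -- replace 0 occurrence(s) of z with (y - z)
  => y == 5
stmt 2: y := z * z  -- replace 1 occurrence(s) of y with (z * z)
  => ( z * z ) == 5
stmt 1: z := 3 * 8  -- replace 2 occurrence(s) of z with (3 * 8)
  => ( ( 3 * 8 ) * ( 3 * 8 ) ) == 5

Answer: ( ( 3 * 8 ) * ( 3 * 8 ) ) == 5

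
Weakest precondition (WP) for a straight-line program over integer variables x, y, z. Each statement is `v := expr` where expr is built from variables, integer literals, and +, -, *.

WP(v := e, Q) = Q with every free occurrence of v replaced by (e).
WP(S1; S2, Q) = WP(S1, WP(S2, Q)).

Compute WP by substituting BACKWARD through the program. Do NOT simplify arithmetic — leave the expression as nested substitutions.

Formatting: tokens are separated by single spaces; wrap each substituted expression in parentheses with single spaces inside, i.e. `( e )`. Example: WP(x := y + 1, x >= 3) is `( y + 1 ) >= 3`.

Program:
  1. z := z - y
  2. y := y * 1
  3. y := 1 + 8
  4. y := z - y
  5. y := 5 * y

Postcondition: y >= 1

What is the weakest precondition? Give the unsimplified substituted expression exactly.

post: y >= 1
stmt 5: y := 5 * y  -- replace 1 occurrence(s) of y with (5 * y)
  => ( 5 * y ) >= 1
stmt 4: y := z - y  -- replace 1 occurrence(s) of y with (z - y)
  => ( 5 * ( z - y ) ) >= 1
stmt 3: y := 1 + 8  -- replace 1 occurrence(s) of y with (1 + 8)
  => ( 5 * ( z - ( 1 + 8 ) ) ) >= 1
stmt 2: y := y * 1  -- replace 0 occurrence(s) of y with (y * 1)
  => ( 5 * ( z - ( 1 + 8 ) ) ) >= 1
stmt 1: z := z - y  -- replace 1 occurrence(s) of z with (z - y)
  => ( 5 * ( ( z - y ) - ( 1 + 8 ) ) ) >= 1

Answer: ( 5 * ( ( z - y ) - ( 1 + 8 ) ) ) >= 1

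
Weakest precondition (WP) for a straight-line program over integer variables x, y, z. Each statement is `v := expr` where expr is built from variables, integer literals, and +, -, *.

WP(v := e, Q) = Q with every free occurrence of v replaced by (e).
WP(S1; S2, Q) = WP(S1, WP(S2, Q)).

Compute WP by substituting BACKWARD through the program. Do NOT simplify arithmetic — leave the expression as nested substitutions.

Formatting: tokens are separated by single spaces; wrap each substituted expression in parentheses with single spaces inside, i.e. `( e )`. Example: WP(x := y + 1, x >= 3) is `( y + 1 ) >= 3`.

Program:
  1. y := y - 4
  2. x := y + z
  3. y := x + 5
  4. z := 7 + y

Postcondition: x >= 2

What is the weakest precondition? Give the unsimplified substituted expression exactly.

post: x >= 2
stmt 4: z := 7 + y  -- replace 0 occurrence(s) of z with (7 + y)
  => x >= 2
stmt 3: y := x + 5  -- replace 0 occurrence(s) of y with (x + 5)
  => x >= 2
stmt 2: x := y + z  -- replace 1 occurrence(s) of x with (y + z)
  => ( y + z ) >= 2
stmt 1: y := y - 4  -- replace 1 occurrence(s) of y with (y - 4)
  => ( ( y - 4 ) + z ) >= 2

Answer: ( ( y - 4 ) + z ) >= 2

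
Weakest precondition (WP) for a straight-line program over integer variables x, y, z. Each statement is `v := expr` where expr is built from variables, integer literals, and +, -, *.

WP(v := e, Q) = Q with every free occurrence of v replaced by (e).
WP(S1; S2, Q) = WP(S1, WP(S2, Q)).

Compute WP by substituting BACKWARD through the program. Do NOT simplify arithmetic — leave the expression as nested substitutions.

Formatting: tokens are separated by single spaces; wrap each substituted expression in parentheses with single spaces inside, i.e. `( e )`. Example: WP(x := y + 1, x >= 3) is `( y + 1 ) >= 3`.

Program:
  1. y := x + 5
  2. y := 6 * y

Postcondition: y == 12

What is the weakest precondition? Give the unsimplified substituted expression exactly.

Answer: ( 6 * ( x + 5 ) ) == 12

Derivation:
post: y == 12
stmt 2: y := 6 * y  -- replace 1 occurrence(s) of y with (6 * y)
  => ( 6 * y ) == 12
stmt 1: y := x + 5  -- replace 1 occurrence(s) of y with (x + 5)
  => ( 6 * ( x + 5 ) ) == 12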